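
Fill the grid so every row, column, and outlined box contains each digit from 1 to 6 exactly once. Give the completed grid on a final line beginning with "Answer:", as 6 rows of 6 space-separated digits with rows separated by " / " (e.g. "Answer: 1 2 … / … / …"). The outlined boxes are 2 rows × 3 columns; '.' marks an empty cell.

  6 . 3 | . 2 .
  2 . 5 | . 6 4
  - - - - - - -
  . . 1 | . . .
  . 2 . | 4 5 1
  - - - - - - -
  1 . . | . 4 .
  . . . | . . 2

Step 1. [r3c5∈{3}] r3c5's peers cover all but 3. So r3c5=3.
Step 2. [r5c6∈{3,5,6}] r5c6 is the only open cell in col 6 admitting 3, so r5c6=3.
Step 3. [r6c2∈{3,4,5,6}] 3 has one home in col 2: r6c2, so r6c2=3.
Step 4. [r4c3∈{6}] r4c3 has the single candidate 6 ⇒ r4c3=6.
Step 5. [r6c4∈{1,5,6}] across row 6, 6 lands solely at r6c4. So r6c4=6.
Step 6. [r6c1∈{4,5}] in row 6, 5 fits only at r6c1, so r6c1=5.
Step 7. [r2c2∈{1}] nothing but 1 survives at r2c2 ⇒ r2c2=1.
Step 8. [r1c6∈{5}] nothing but 5 survives at r1c6. So r1c6=5.
Step 9. [r1c2∈{4}] r1c2 is down to just 4. So r1c2=4.
Step 10. [r3c1∈{4}] r3c1 has the single candidate 4. So r3c1=4.
Step 11. [r5c2∈{6}] r5c2's peers cover all but 6, so r5c2=6.
Step 12. [r6c5∈{1}] nothing but 1 survives at r6c5 ⇒ r6c5=1.
Step 13. [r5c4∈{5}] r5c4 has the single candidate 5. So r5c4=5.
Step 14. [r3c6∈{6}] only 6 remains possible at r3c6, so r3c6=6.
Step 15. [r3c2∈{5}] r3c2 is down to just 5, so r3c2=5.
Step 16. [r6c3∈{4}] nothing but 4 survives at r6c3. So r6c3=4.
Step 17. [r4c1∈{3}] r4c1 is down to just 3, so r4c1=3.
Step 18. [r1c4∈{1}] nothing but 1 survives at r1c4, so r1c4=1.
Step 19. [r2c4∈{3}] r2c4 is down to just 3, so r2c4=3.
Step 20. [r3c4∈{2}] r3c4's peers cover all but 2. So r3c4=2.
Step 21. [r5c3∈{2}] only 2 remains possible at r5c3 ⇒ r5c3=2.

Answer: 6 4 3 1 2 5 / 2 1 5 3 6 4 / 4 5 1 2 3 6 / 3 2 6 4 5 1 / 1 6 2 5 4 3 / 5 3 4 6 1 2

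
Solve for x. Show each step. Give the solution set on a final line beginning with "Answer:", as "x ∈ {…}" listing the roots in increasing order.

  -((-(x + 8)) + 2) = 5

Step 1. [-((-(x + 8)) + 2) = 5] flip signs both sides ⇒ neg: (-(x + 8)) + 2 = -5.
Step 2. [(-(x + 8)) + 2 = -5] the outer +2 inverts by subtracting 2, so sub: -(x + 8) = -7.
Step 3. [-(x + 8) = -7] leading − — multiply by −1 ⇒ neg: x + 8 = 7.
Step 4. [x + 8 = 7] subtract 8: x sits inside (… + 8). So sub: x = -1.

Answer: x ∈ {-1}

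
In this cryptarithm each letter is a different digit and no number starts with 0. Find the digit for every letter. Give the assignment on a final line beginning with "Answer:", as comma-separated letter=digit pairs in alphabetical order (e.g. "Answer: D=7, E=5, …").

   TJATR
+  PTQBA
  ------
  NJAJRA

Step 1. [col 1: R + A ≡ A (mod 10)] column 1 reads R+A+carry(0)=A with nothing yet; with all letters distinct, none taken yet, the only value for R is 0 ⇒ R=0.
Step 2. [col 1: R + A ≡ A (mod 10)] A=6 is one option consistent with column 1 (R + A ≡ A (mod 10), carry-in 0) — take it, so A=6.
Step 3. [N] the sum has 6 digits but both addends have 5; that extra leading digit N is the final carry, namely 1. So N=1.
Step 4. [col 2: T + B ≡ R (mod 10)] column 2 (T + B ≡ R (mod 10), carry-in 0) doesn't pin B yet; pick B=7 and continue, so B=7.
Step 5. [col 2: T + B ≡ R (mod 10)] column 2: given B=7, R=0, carry-in 0, and digits 0,1,6,7 already taken and all letters distinct, T+B≡R (mod 10) forces T=3, so T=3.
Step 6. [col 3: A + Q ≡ J (mod 10)] no forcing yet in column 3 (carry-in 1); J=2 is free and consistent — try it ⇒ J=2.
Step 7. [col 3: A + Q ≡ J (mod 10)] from column 3 (A=6, J=2, carry-in 1, digits 0,1,2,3,6,7 already taken and all letters distinct): Q must equal 5 ⇒ Q=5.
Step 8. [col 5: T + P ≡ J (mod 10)] from column 5 (T=3, J=2, carry-in 0, digits 0,1,2,3,5,6,7 already taken and all letters distinct): P must equal 9. So P=9.

Answer: A=6, B=7, J=2, N=1, P=9, Q=5, R=0, T=3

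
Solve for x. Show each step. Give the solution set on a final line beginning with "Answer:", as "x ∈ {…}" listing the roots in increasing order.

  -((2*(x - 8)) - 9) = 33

Step 1. [-((2*(x - 8)) - 9) = 33] leading − — multiply by −1. So neg: (2*(x - 8)) - 9 = -33.
Step 2. [(2*(x - 8)) - 9 = -33] add 9: x sits inside (… - 9). So sub: 2*(x - 8) = -24.
Step 3. [2*(x - 8) = -24] LHS = 2·(…); ÷2 both sides, so div: x - 8 = -12.
Step 4. [x - 8 = -12] -8 is outermost — add 8 both sides, so sub: x = -4.

Answer: x ∈ {-4}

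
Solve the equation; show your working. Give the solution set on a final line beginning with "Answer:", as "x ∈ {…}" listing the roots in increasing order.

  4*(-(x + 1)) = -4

Step 1. [4*(-(x + 1)) = -4] 4 out front; divide by 4. So div: -(x + 1) = -1.
Step 2. [-(x + 1) = -1] LHS negated; negate both sides ⇒ neg: x + 1 = 1.
Step 3. [x + 1 = 1] 1 comes off first (subtract 1). So sub: x = 0.

Answer: x ∈ {0}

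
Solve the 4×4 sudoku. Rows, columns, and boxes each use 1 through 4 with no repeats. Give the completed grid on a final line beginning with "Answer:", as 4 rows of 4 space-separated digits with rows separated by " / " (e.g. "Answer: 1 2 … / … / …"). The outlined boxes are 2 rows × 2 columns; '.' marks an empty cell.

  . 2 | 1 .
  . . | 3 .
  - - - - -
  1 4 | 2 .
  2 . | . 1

Step 1. [r1c4∈{4}] r1c4's peers cover all but 4, so r1c4=4.
Step 2. [r2c1∈{4}] r2c1 has the single candidate 4 ⇒ r2c1=4.
Step 3. [r2c4∈{2}] r2c4 is down to just 2. So r2c4=2.
Step 4. [r4c2∈{3}] only 3 remains possible at r4c2, so r4c2=3.
Step 5. [r2c2∈{1}] r2c2 has the single candidate 1 ⇒ r2c2=1.
Step 6. [r1c1∈{3}] r1c1 has the single candidate 3. So r1c1=3.
Step 7. [r4c3∈{4}] only 4 remains possible at r4c3. So r4c3=4.
Step 8. [r3c4∈{3}] r3c4's peers cover all but 3, so r3c4=3.

Answer: 3 2 1 4 / 4 1 3 2 / 1 4 2 3 / 2 3 4 1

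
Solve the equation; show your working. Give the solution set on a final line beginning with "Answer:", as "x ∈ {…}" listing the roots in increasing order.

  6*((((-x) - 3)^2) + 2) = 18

Step 1. [6*((((-x) - 3)^2) + 2) = 18] 6 out front; divide by 6, so div: (((-x) - 3)^2) + 2 = 3.
Step 2. [(((-x) - 3)^2) + 2 = 3] peel the +2: subtract 2 from each side. So sub: ((-x) - 3)^2 = 1.
Step 3. [((-x) - 3)^2 = 1] LHS squared, RHS 1 ≥ 0: apply √ (±), so sqrt: (-x) - 3 = 1 or -1.
Step 4. [(-x) - 3 = 1 or -1] 3 comes off first (add 3), so sub: -x = 4 or 2.
Step 5. [-x = 4 or 2] flip signs both sides. So neg: x = -4 or -2.

Answer: x ∈ {-4, -2}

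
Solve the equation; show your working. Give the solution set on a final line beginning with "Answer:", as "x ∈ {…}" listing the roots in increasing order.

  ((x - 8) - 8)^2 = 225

Step 1. [((x - 8) - 8)^2 = 225] LHS squared, RHS 225 ≥ 0: apply √ (±). So sqrt: (x - 8) - 8 = 15 or -15.
Step 2. [(x - 8) - 8 = 15 or -15] 8 comes off first (add 8) ⇒ sub: x - 8 = 23 or -7.
Step 3. [x - 8 = 23 or -7] -8 is outermost — add 8 both sides ⇒ sub: x = 31 or 1.

Answer: x ∈ {1, 31}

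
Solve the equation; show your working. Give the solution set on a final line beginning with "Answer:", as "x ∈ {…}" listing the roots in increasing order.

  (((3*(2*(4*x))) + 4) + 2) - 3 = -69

Step 1. [(((3*(2*(4*x))) + 4) + 2) - 3 = -69] -3 is outermost — add 3 both sides ⇒ sub: ((3*(2*(4*x))) + 4) + 2 = -66.
Step 2. [((3*(2*(4*x))) + 4) + 2 = -66] subtract 2: x sits inside (… + 2) ⇒ sub: (3*(2*(4*x))) + 4 = -68.
Step 3. [(3*(2*(4*x))) + 4 = -68] subtract 4: x sits inside (… + 4), so sub: 3*(2*(4*x)) = -72.
Step 4. [3*(2*(4*x)) = -72] divide by the outer 3. So div: 2*(4*x) = -24.
Step 5. [2*(4*x) = -24] 2 out front; divide by 2, so div: 4*x = -12.
Step 6. [4*x = -12] leading coefficient 4: divide by 4 ⇒ div: x = -3.

Answer: x ∈ {-3}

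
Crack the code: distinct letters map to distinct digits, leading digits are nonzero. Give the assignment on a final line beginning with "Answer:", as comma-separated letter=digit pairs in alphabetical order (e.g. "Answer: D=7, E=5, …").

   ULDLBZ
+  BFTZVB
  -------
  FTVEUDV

Step 1. [F] the sum has 7 digits but both addends have 6; that extra leading digit F is the final carry, namely 1. So F=1.
Step 2. [col 1: Z + B ≡ V (mod 10)] Z=6 is one option consistent with column 1 (Z + B ≡ V (mod 10), carry-in 0) — take it, so Z=6.
Step 3. [col 1: Z + B ≡ V (mod 10)] no forcing yet in column 1 (carry-in 0); V=4 is free and consistent — try it, so V=4.
Step 4. [col 1: Z + B ≡ V (mod 10)] from column 1 (Z=6, V=4, carry-in 0, digits 1,4,6 already taken and all letters distinct): B must equal 8, so B=8.
Step 5. [col 2: B + V ≡ D (mod 10)] column 2 reads B+V+carry(1)=D with B=8, V=4; with digits 1,4,6,8 already taken and all letters distinct, the only value for D is 3, so D=3.
Step 6. [col 3: L + Z ≡ U (mod 10)] U=9 is one option consistent with column 3 (L + Z ≡ U (mod 10), carry-in 1) — take it. So U=9.
Step 7. [col 3: L + Z ≡ U (mod 10)] column 3: given Z=6, U=9, carry-in 1, and digits 1,3,4,6,8,9 already taken and all letters distinct, L+Z≡U (mod 10) forces L=2, so L=2.
Step 8. [col 4: D + T ≡ E (mod 10)] from column 4 (D=3, carry-in 0, digits 1,2,3,4,6,8,9 already taken and all letters distinct): E must equal 0 ⇒ E=0.
Step 9. [col 4: D + T ≡ E (mod 10)] in column 4 we have D+T≡E with carry-in 0; given D=3, E=0 and digits 0,1,2,3,4,6,8,9 already taken and all letters distinct, that pins T to 7, so T=7.

Answer: B=8, D=3, E=0, F=1, L=2, T=7, U=9, V=4, Z=6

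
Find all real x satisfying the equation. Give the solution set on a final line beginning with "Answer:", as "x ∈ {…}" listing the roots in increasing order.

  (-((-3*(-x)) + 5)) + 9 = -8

Step 1. [(-((-3*(-x)) + 5)) + 9 = -8] 9 comes off first (subtract 9) ⇒ sub: -((-3*(-x)) + 5) = -17.
Step 2. [-((-3*(-x)) + 5) = -17] flip signs both sides, so neg: (-3*(-x)) + 5 = 17.
Step 3. [(-3*(-x)) + 5 = 17] the outer +5 inverts by subtracting 5. So sub: -3*(-x) = 12.
Step 4. [-3*(-x) = 12] divide by the outer -3 ⇒ div: -x = -4.
Step 5. [-x = -4] flip signs both sides, so neg: x = 4.

Answer: x ∈ {4}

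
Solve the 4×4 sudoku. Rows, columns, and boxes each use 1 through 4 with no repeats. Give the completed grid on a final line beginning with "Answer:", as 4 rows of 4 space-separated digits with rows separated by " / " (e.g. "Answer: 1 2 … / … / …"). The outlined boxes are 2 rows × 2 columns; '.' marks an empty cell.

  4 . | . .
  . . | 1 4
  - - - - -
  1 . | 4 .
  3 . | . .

Step 1. [r3c2∈{2}] r3c2's peers cover all but 2 ⇒ r3c2=2.
Step 2. [r1c3∈{2,3}] r1c3 is the only open cell in col 3 admitting 3, so r1c3=3.
Step 3. [r4c3∈{2}] r4c3 has the single candidate 2 ⇒ r4c3=2.
Step 4. [r3c4∈{3}] nothing but 3 survives at r3c4. So r3c4=3.
Step 5. [r2c2∈{3}] r2c2 has the single candidate 3, so r2c2=3.
Step 6. [r1c2∈{1}] r1c2 has the single candidate 1 ⇒ r1c2=1.
Step 7. [r4c4∈{1}] r4c4 is down to just 1 ⇒ r4c4=1.
Step 8. [r1c4∈{2}] r1c4's peers cover all but 2, so r1c4=2.
Step 9. [r4c2∈{4}] r4c2's peers cover all but 4 ⇒ r4c2=4.
Step 10. [r2c1∈{2}] nothing but 2 survives at r2c1 ⇒ r2c1=2.

Answer: 4 1 3 2 / 2 3 1 4 / 1 2 4 3 / 3 4 2 1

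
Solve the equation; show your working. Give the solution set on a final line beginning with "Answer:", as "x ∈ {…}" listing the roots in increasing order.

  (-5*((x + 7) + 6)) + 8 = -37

Step 1. [(-5*((x + 7) + 6)) + 8 = -37] +8 is outermost — subtract 8 both sides ⇒ sub: -5*((x + 7) + 6) = -45.
Step 2. [-5*((x + 7) + 6) = -45] divide by the outer -5 ⇒ div: (x + 7) + 6 = 9.
Step 3. [(x + 7) + 6 = 9] subtract 6: x sits inside (… + 6). So sub: x + 7 = 3.
Step 4. [x + 7 = 3] +7 is outermost — subtract 7 both sides, so sub: x = -4.

Answer: x ∈ {-4}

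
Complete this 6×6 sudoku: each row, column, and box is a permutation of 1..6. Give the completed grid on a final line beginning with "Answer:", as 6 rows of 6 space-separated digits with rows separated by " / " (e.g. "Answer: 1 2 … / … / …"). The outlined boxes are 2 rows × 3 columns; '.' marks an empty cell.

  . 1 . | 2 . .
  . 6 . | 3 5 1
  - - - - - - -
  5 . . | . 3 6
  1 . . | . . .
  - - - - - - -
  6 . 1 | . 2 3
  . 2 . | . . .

Step 1. [r4c5∈{4}] only 4 remains possible at r4c5, so r4c5=4.
Step 2. [r6c4∈{1,4,5,6}] r6c4 is the only open cell in col 4 admitting 6, so r6c4=6.
Step 3. [r1c6∈{4}] nothing but 4 survives at r1c6 ⇒ r1c6=4.
Step 4. [r6c6∈{5}] r6c6's peers cover all but 5. So r6c6=5.
Step 5. [r3c3∈{2,4}] 2 has one home in row 3: r3c3 ⇒ r3c3=2.
Step 6. [r1c1∈{3}] r1c1 has the single candidate 3. So r1c1=3.
Step 7. [r6c1∈{4}] r6c1's peers cover all but 4, so r6c1=4.
Step 8. [r6c3∈{3}] r6c3 has the single candidate 3 ⇒ r6c3=3.
Step 9. [r4c2∈{3}] r4c2 is down to just 3, so r4c2=3.
Step 10. [r4c3∈{6}] r4c3's peers cover all but 6. So r4c3=6.
Step 11. [r3c4∈{1}] only 1 remains possible at r3c4. So r3c4=1.
Step 12. [r5c4∈{4}] r5c4 has the single candidate 4 ⇒ r5c4=4.
Step 13. [r2c1∈{2}] r2c1's peers cover all but 2 ⇒ r2c1=2.
Step 14. [r1c5∈{6}] only 6 remains possible at r1c5. So r1c5=6.
Step 15. [r3c2∈{4}] r3c2 is down to just 4. So r3c2=4.
Step 16. [r5c2∈{5}] only 5 remains possible at r5c2 ⇒ r5c2=5.
Step 17. [r6c5∈{1}] r6c5 has the single candidate 1. So r6c5=1.
Step 18. [r4c4∈{5}] r4c4 is down to just 5. So r4c4=5.
Step 19. [r1c3∈{5}] r1c3's peers cover all but 5 ⇒ r1c3=5.
Step 20. [r4c6∈{2}] only 2 remains possible at r4c6. So r4c6=2.
Step 21. [r2c3∈{4}] r2c3 has the single candidate 4 ⇒ r2c3=4.

Answer: 3 1 5 2 6 4 / 2 6 4 3 5 1 / 5 4 2 1 3 6 / 1 3 6 5 4 2 / 6 5 1 4 2 3 / 4 2 3 6 1 5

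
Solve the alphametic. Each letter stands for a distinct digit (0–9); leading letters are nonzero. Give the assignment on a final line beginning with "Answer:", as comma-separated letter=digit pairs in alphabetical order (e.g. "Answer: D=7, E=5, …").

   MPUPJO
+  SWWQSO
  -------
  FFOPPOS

Step 1. [F] the sum has 7 digits but both addends have 6; that extra leading digit F is the final carry, namely 1 ⇒ F=1.
Step 2. [col 1: O + O ≡ S (mod 10)] column 1 (O + O ≡ S (mod 10), carry-in 0) doesn't pin S yet; pick S=6 and continue, so S=6.
Step 3. [col 1: O + O ≡ S (mod 10)] column 1 (O + O ≡ S (mod 10), carry-in 0) doesn't pin O yet; pick O=3 and continue, so O=3.
Step 4. [col 2: J + S ≡ O (mod 10)] column 2: given S=6, O=3, carry-in 0, and digits 1,3,6 already taken and all letters distinct, J+S≡O (mod 10) forces J=7 ⇒ J=7.
Step 5. [col 3: P + Q ≡ P (mod 10)] column 3: given nothing yet, carry-in 1, and digits 1,3,6,7 already taken and all letters distinct, P+Q≡P (mod 10) forces Q=9 ⇒ Q=9.
Step 6. [col 3: P + Q ≡ P (mod 10)] no forcing yet in column 3 (carry-in 1); P=8 is free and consistent — try it. So P=8.
Step 7. [col 4: U + W ≡ P (mod 10)] no forcing yet in column 4 (carry-in 1); W=5 is free and consistent — try it ⇒ W=5.
Step 8. [col 4: U + W ≡ P (mod 10)] in column 4 we have U+W≡P with carry-in 1; given W=5, P=8 and digits 1,3,5,6,7,8,9 already taken and all letters distinct, that pins U to 2. So U=2.
Step 9. [col 6: M + S ≡ F (mod 10)] column 6: given S=6, F=1, carry-in 1, and digits 1,2,3,5,6,7,8,9 already taken and all letters distinct, M+S≡F (mod 10) forces M=4. So M=4.

Answer: F=1, J=7, M=4, O=3, P=8, Q=9, S=6, U=2, W=5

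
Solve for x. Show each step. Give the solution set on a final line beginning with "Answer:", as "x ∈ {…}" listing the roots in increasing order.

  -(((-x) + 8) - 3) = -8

Step 1. [-(((-x) + 8) - 3) = -8] leading − — multiply by −1, so neg: ((-x) + 8) - 3 = 8.
Step 2. [((-x) + 8) - 3 = 8] 3 comes off first (add 3) ⇒ sub: (-x) + 8 = 11.
Step 3. [(-x) + 8 = 11] subtract 8: x sits inside (… + 8) ⇒ sub: -x = 3.
Step 4. [-x = 3] flip signs both sides ⇒ neg: x = -3.

Answer: x ∈ {-3}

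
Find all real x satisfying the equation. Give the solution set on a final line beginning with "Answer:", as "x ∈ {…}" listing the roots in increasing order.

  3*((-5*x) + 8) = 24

Step 1. [3*((-5*x) + 8) = 24] 3 out front; divide by 3 ⇒ div: (-5*x) + 8 = 8.
Step 2. [(-5*x) + 8 = 8] the outer +8 inverts by subtracting 8, so sub: -5*x = 0.
Step 3. [-5*x = 0] leading coefficient -5: divide by -5, so div: x = 0.

Answer: x ∈ {0}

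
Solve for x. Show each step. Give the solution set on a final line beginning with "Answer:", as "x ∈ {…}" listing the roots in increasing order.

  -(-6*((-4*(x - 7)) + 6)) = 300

Step 1. [-(-6*((-4*(x - 7)) + 6)) = 300] flip signs both sides, so neg: -6*((-4*(x - 7)) + 6) = -300.
Step 2. [-6*((-4*(x - 7)) + 6) = -300] LHS = -6·(…); ÷-6 both sides ⇒ div: (-4*(x - 7)) + 6 = 50.
Step 3. [(-4*(x - 7)) + 6 = 50] the outer +6 inverts by subtracting 6. So sub: -4*(x - 7) = 44.
Step 4. [-4*(x - 7) = 44] -4 out front; divide by -4 ⇒ div: x - 7 = -11.
Step 5. [x - 7 = -11] peel the -7: add 7 from each side. So sub: x = -4.

Answer: x ∈ {-4}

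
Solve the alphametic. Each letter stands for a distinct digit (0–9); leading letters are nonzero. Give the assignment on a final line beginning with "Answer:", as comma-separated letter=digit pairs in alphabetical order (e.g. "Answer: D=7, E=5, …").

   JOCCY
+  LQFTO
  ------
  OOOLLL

Step 1. [col 1: Y + O ≡ L (mod 10)] column 1 (Y + O ≡ L (mod 10), carry-in 0) doesn't pin L yet; pick L=3 and continue ⇒ L=3.
Step 2. [col 1: Y + O ≡ L (mod 10)] Y=2 is one option consistent with column 1 (Y + O ≡ L (mod 10), carry-in 0) — take it ⇒ Y=2.
Step 3. [col 1: Y + O ≡ L (mod 10)] in column 1 we have Y+O≡L with carry-in 0; given Y=2, L=3 and digits 2,3 already taken and all letters distinct, that pins O to 1. So O=1.
Step 4. [col 2: C + T ≡ L (mod 10)] no forcing yet in column 2 (carry-in 0); T=5 is free and consistent — try it ⇒ T=5.
Step 5. [col 2: C + T ≡ L (mod 10)] in column 2 we have C+T≡L with carry-in 0; given T=5, L=3 and digits 1,2,3,5 already taken and all letters distinct, that pins C to 8 ⇒ C=8.
Step 6. [col 3: C + F ≡ L (mod 10)] from column 3 (C=8, L=3, carry-in 1, digits 1,2,3,5,8 already taken and all letters distinct): F must equal 4, so F=4.
Step 7. [col 4: O + Q ≡ O (mod 10)] in column 4 we have O+Q≡O with carry-in 1; given O=1 and digits 1,2,3,4,5,8 already taken and all letters distinct, that pins Q to 9, so Q=9.
Step 8. [col 5: J + L ≡ O (mod 10)] from column 5 (L=3, O=1, carry-in 1, digits 1,2,3,4,5,8,9 already taken and all letters distinct): J must equal 7. So J=7.

Answer: C=8, F=4, J=7, L=3, O=1, Q=9, T=5, Y=2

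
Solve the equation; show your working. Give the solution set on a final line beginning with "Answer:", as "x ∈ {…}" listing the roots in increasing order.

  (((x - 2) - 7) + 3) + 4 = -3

Step 1. [(((x - 2) - 7) + 3) + 4 = -3] peel the +4: subtract 4 from each side ⇒ sub: ((x - 2) - 7) + 3 = -7.
Step 2. [((x - 2) - 7) + 3 = -7] peel the +3: subtract 3 from each side, so sub: (x - 2) - 7 = -10.
Step 3. [(x - 2) - 7 = -10] 7 comes off first (add 7). So sub: x - 2 = -3.
Step 4. [x - 2 = -3] the outer -2 inverts by adding 2. So sub: x = -1.

Answer: x ∈ {-1}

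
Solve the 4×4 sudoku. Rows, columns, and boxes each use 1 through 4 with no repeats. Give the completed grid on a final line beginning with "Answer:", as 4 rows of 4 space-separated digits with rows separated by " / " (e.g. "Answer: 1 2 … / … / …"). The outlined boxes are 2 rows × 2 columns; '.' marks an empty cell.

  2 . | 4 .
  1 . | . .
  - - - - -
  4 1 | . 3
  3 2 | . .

Step 1. [r2c3∈{2,3}] 3 has one home in col 3: r2c3 ⇒ r2c3=3.
Step 2. [r4c3∈{1}] only 1 remains possible at r4c3. So r4c3=1.
Step 3. [r4c4∈{4}] r4c4 has the single candidate 4 ⇒ r4c4=4.
Step 4. [r1c4∈{1}] r1c4's peers cover all but 1. So r1c4=1.
Step 5. [r3c3∈{2}] only 2 remains possible at r3c3, so r3c3=2.
Step 6. [r1c2∈{3}] r1c2 is down to just 3 ⇒ r1c2=3.
Step 7. [r2c2∈{4}] r2c2 has the single candidate 4, so r2c2=4.
Step 8. [r2c4∈{2}] only 2 remains possible at r2c4, so r2c4=2.

Answer: 2 3 4 1 / 1 4 3 2 / 4 1 2 3 / 3 2 1 4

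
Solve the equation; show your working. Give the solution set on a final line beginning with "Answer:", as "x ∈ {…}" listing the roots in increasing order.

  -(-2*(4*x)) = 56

Step 1. [-(-2*(4*x)) = 56] LHS negated; negate both sides, so neg: -2*(4*x) = -56.
Step 2. [-2*(4*x) = -56] -2·(inner) — divide through by -2 ⇒ div: 4*x = 28.
Step 3. [4*x = 28] 4·(inner) — divide through by 4 ⇒ div: x = 7.

Answer: x ∈ {7}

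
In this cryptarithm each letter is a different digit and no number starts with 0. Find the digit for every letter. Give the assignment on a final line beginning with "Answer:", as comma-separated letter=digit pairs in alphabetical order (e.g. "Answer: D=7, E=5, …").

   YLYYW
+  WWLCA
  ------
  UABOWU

Step 1. [col 1: W + A ≡ U (mod 10)] U=1 is one option consistent with column 1 (W + A ≡ U (mod 10), carry-in 0) — take it ⇒ U=1.
Step 2. [col 1: W + A ≡ U (mod 10)] column 1 (W + A ≡ U (mod 10), carry-in 0) doesn't pin W yet; pick W=6 and continue, so W=6.
Step 3. [col 1: W + A ≡ U (mod 10)] column 1 reads W+A+carry(0)=U with W=6, U=1; with digits 1,6 already taken and all letters distinct, the only value for A is 5. So A=5.
Step 4. [col 2: Y + C ≡ W (mod 10)] no forcing yet in column 2 (carry-in 1); Y=8 is free and consistent — try it, so Y=8.
Step 5. [col 2: Y + C ≡ W (mod 10)] from column 2 (Y=8, W=6, carry-in 1, digits 1,5,6,8 already taken and all letters distinct): C must equal 7, so C=7.
Step 6. [col 3: Y + L ≡ O (mod 10)] O=2 is one option consistent with column 3 (Y + L ≡ O (mod 10), carry-in 1) — take it ⇒ O=2.
Step 7. [col 3: Y + L ≡ O (mod 10)] in column 3 we have Y+L≡O with carry-in 1; given Y=8, O=2 and digits 1,2,5,6,7,8 already taken and all letters distinct, that pins L to 3, so L=3.
Step 8. [col 4: L + W ≡ B (mod 10)] column 4: given L=3, W=6, carry-in 1, and digits 1,2,3,5,6,7,8 already taken and all letters distinct, L+W≡B (mod 10) forces B=0 ⇒ B=0.

Answer: A=5, B=0, C=7, L=3, O=2, U=1, W=6, Y=8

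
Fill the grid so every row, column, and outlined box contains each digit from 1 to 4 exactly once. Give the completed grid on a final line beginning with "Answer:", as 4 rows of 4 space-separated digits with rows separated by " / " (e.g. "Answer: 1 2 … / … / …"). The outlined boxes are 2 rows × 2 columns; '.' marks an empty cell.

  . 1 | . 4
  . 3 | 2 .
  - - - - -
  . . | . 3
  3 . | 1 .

Step 1. [r4c2∈{2,4}] across row 4, 4 lands solely at r4c2. So r4c2=4.
Step 2. [r1c1∈{2}] only 2 remains possible at r1c1. So r1c1=2.
Step 3. [r3c3∈{4}] only 4 remains possible at r3c3 ⇒ r3c3=4.
Step 4. [r2c4∈{1}] only 1 remains possible at r2c4 ⇒ r2c4=1.
Step 5. [r4c4∈{2}] r4c4 has the single candidate 2. So r4c4=2.
Step 6. [r1c3∈{3}] r1c3 is down to just 3, so r1c3=3.
Step 7. [r3c2∈{2}] r3c2 has the single candidate 2 ⇒ r3c2=2.
Step 8. [r3c1∈{1}] r3c1's peers cover all but 1, so r3c1=1.
Step 9. [r2c1∈{4}] r2c1's peers cover all but 4 ⇒ r2c1=4.

Answer: 2 1 3 4 / 4 3 2 1 / 1 2 4 3 / 3 4 1 2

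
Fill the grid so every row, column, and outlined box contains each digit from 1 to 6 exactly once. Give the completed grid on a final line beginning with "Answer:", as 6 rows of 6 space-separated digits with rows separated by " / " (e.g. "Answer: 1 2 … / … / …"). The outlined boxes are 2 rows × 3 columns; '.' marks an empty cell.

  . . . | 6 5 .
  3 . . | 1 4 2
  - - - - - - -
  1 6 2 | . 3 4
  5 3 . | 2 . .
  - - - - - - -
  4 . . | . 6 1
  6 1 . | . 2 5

Step 1. [r5c2∈{2,5}] r5c2 is the only open cell in row 5 admitting 2. So r5c2=2.
Step 2. [r5c4∈{3}] nothing but 3 survives at r5c4, so r5c4=3.
Step 3. [r2c2∈{5}] only 5 remains possible at r2c2. So r2c2=5.
Step 4. [r4c3∈{4}] nothing but 4 survives at r4c3 ⇒ r4c3=4.
Step 5. [r4c5∈{1}] nothing but 1 survives at r4c5, so r4c5=1.
Step 6. [r6c3∈{3}] r6c3 is down to just 3, so r6c3=3.
Step 7. [r5c3∈{5}] nothing but 5 survives at r5c3, so r5c3=5.
Step 8. [r3c4∈{5}] r3c4 has the single candidate 5. So r3c4=5.
Step 9. [r6c4∈{4}] r6c4 is down to just 4. So r6c4=4.
Step 10. [r1c1∈{2}] nothing but 2 survives at r1c1, so r1c1=2.
Step 11. [r1c2∈{4}] r1c2's peers cover all but 4 ⇒ r1c2=4.
Step 12. [r4c6∈{6}] only 6 remains possible at r4c6. So r4c6=6.
Step 13. [r1c6∈{3}] r1c6's peers cover all but 3 ⇒ r1c6=3.
Step 14. [r1c3∈{1}] r1c3's peers cover all but 1, so r1c3=1.
Step 15. [r2c3∈{6}] only 6 remains possible at r2c3, so r2c3=6.

Answer: 2 4 1 6 5 3 / 3 5 6 1 4 2 / 1 6 2 5 3 4 / 5 3 4 2 1 6 / 4 2 5 3 6 1 / 6 1 3 4 2 5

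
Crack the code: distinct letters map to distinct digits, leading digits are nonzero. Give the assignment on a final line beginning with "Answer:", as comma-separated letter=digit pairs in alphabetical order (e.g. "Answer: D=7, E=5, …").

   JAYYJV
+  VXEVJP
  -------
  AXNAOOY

Step 1. [col 1: V + P ≡ Y (mod 10)] V=6 is one option consistent with column 1 (V + P ≡ Y (mod 10), carry-in 0) — take it, so V=6.
Step 2. [col 1: V + P ≡ Y (mod 10)] several values work for P in column 1 (V + P ≡ Y (mod 10), carry-in 0); try P=7. So P=7.
Step 3. [col 1: V + P ≡ Y (mod 10)] from column 1 (V=6, P=7, carry-in 0, digits 6,7 already taken and all letters distinct): Y must equal 3, so Y=3.
Step 4. [A] the sum has 7 digits but both addends have 6; that extra leading digit A is the final carry, namely 1. So A=1.
Step 5. [col 2: J + J ≡ O (mod 10)] several values work for O in column 2 (J + J ≡ O (mod 10), carry-in 1); try O=9, so O=9.
Step 6. [col 2: J + J ≡ O (mod 10)] in column 2 we have J+J≡O with carry-in 1; given O=9 and digits 1,3,6,7,9 already taken and all letters distinct, that pins J to 4. So J=4.
Step 7. [col 4: Y + E ≡ A (mod 10)] column 4 reads Y+E+carry(0)=A with Y=3, A=1; with digits 1,3,4,6,7,9 already taken and all letters distinct, the only value for E is 8. So E=8.
Step 8. [col 5: A + X ≡ N (mod 10)] in column 5 we have A+X≡N with carry-in 1; given A=1 and digits 1,3,4,6,7,8,9 already taken and all letters distinct, that pins X to 0, so X=0.
Step 9. [col 5: A + X ≡ N (mod 10)] in column 5 we have A+X≡N with carry-in 1; given A=1, X=0 and digits 0,1,3,4,6,7,8,9 already taken and all letters distinct, that pins N to 2, so N=2.

Answer: A=1, E=8, J=4, N=2, O=9, P=7, V=6, X=0, Y=3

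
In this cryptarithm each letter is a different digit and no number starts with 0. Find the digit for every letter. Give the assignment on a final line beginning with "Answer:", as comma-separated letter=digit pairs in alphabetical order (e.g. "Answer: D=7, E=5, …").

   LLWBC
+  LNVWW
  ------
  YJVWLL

Step 1. [col 1: C + W ≡ L (mod 10)] no forcing yet in column 1 (carry-in 0); W=8 is free and consistent — try it ⇒ W=8.
Step 2. [col 1: C + W ≡ L (mod 10)] L=5 is one option consistent with column 1 (C + W ≡ L (mod 10), carry-in 0) — take it. So L=5.
Step 3. [col 1: C + W ≡ L (mod 10)] in column 1 we have C+W≡L with carry-in 0; given W=8, L=5 and digits 5,8 already taken and all letters distinct, that pins C to 7, so C=7.
Step 4. [Y] adding two 5-digit numbers gives at most 5+1 digits, and here it does — Y is that final carry and must be 1, so Y=1.
Step 5. [col 2: B + W ≡ L (mod 10)] from column 2 (W=8, L=5, carry-in 1, digits 1,5,7,8 already taken and all letters distinct): B must equal 6 ⇒ B=6.
Step 6. [col 3: W + V ≡ W (mod 10)] in column 3 we have W+V≡W with carry-in 1; given W=8 and digits 1,5,6,7,8 already taken and all letters distinct, that pins V to 9. So V=9.
Step 7. [col 4: L + N ≡ V (mod 10)] column 4: given L=5, V=9, carry-in 1, and digits 1,5,6,7,8,9 already taken and all letters distinct, L+N≡V (mod 10) forces N=3 ⇒ N=3.
Step 8. [col 5: L + L ≡ J (mod 10)] in column 5 we have L+L≡J with carry-in 0; given L=5 and digits 1,3,5,6,7,8,9 already taken and all letters distinct, that pins J to 0, so J=0.

Answer: B=6, C=7, J=0, L=5, N=3, V=9, W=8, Y=1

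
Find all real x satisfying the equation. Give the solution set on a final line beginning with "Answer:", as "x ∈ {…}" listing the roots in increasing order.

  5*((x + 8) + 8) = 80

Step 1. [5*((x + 8) + 8) = 80] 5·(inner) — divide through by 5, so div: (x + 8) + 8 = 16.
Step 2. [(x + 8) + 8 = 16] the outer +8 inverts by subtracting 8, so sub: x + 8 = 8.
Step 3. [x + 8 = 8] the outer +8 inverts by subtracting 8, so sub: x = 0.

Answer: x ∈ {0}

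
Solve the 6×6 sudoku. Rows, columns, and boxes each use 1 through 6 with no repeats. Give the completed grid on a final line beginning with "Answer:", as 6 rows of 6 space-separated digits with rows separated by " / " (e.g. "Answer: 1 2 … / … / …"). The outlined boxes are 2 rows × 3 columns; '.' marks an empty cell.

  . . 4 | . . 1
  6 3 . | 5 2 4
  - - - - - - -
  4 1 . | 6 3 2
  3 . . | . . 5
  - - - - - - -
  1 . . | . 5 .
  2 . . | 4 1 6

Step 1. [r6c2∈{5}] r6c2 has the single candidate 5 ⇒ r6c2=5.
Step 2. [r5c6∈{3}] only 3 remains possible at r5c6. So r5c6=3.
Step 3. [r4c3∈{2,6}] 2 has one home in col 3: r4c3, so r4c3=2.
Step 4. [r5c2∈{4,6}] 4 has one home in row 5: r5c2. So r5c2=4.
Step 5. [r2c3∈{1}] nothing but 1 survives at r2c3, so r2c3=1.
Step 6. [r4c4∈{1}] r4c4's peers cover all but 1. So r4c4=1.
Step 7. [r4c5∈{4}] r4c5's peers cover all but 4 ⇒ r4c5=4.
Step 8. [r3c3∈{5}] only 5 remains possible at r3c3 ⇒ r3c3=5.
Step 9. [r5c3∈{6}] nothing but 6 survives at r5c3. So r5c3=6.
Step 10. [r6c3∈{3}] r6c3 has the single candidate 3. So r6c3=3.
Step 11. [r4c2∈{6}] r4c2 is down to just 6 ⇒ r4c2=6.
Step 12. [r1c5∈{6}] r1c5 has the single candidate 6. So r1c5=6.
Step 13. [r5c4∈{2}] only 2 remains possible at r5c4 ⇒ r5c4=2.
Step 14. [r1c1∈{5}] r1c1's peers cover all but 5 ⇒ r1c1=5.
Step 15. [r1c4∈{3}] r1c4's peers cover all but 3, so r1c4=3.
Step 16. [r1c2∈{2}] r1c2 has the single candidate 2, so r1c2=2.

Answer: 5 2 4 3 6 1 / 6 3 1 5 2 4 / 4 1 5 6 3 2 / 3 6 2 1 4 5 / 1 4 6 2 5 3 / 2 5 3 4 1 6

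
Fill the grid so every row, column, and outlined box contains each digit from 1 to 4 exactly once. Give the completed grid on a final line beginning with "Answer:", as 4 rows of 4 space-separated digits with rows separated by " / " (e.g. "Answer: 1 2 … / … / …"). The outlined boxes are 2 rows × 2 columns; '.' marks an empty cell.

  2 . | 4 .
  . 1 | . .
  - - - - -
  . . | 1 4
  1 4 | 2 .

Step 1. [r2c3∈{3}] r2c3 has the single candidate 3, so r2c3=3.
Step 2. [r3c1∈{3}] r3c1's peers cover all but 3, so r3c1=3.
Step 3. [r1c4∈{1}] r1c4 is down to just 1. So r1c4=1.
Step 4. [r3c2∈{2}] only 2 remains possible at r3c2, so r3c2=2.
Step 5. [r2c4∈{2}] r2c4 has the single candidate 2. So r2c4=2.
Step 6. [r4c4∈{3}] r4c4 is down to just 3. So r4c4=3.
Step 7. [r2c1∈{4}] nothing but 4 survives at r2c1, so r2c1=4.
Step 8. [r1c2∈{3}] r1c2 is down to just 3, so r1c2=3.

Answer: 2 3 4 1 / 4 1 3 2 / 3 2 1 4 / 1 4 2 3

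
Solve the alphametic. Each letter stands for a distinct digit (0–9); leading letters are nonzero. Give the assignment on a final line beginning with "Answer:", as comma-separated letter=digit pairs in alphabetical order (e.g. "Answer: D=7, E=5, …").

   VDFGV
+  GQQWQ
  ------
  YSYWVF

Step 1. [col 1: V + Q ≡ F (mod 10)] F=8 is one option consistent with column 1 (V + Q ≡ F (mod 10), carry-in 0) — take it. So F=8.
Step 2. [col 1: V + Q ≡ F (mod 10)] column 1 (V + Q ≡ F (mod 10), carry-in 0) doesn't pin V yet; pick V=2 and continue ⇒ V=2.
Step 3. [col 1: V + Q ≡ F (mod 10)] from column 1 (V=2, F=8, carry-in 0, digits 2,8 already taken and all letters distinct): Q must equal 6. So Q=6.
Step 4. [Y] the sum has 6 digits but both addends have 5; that extra leading digit Y is the final carry, namely 1. So Y=1.
Step 5. [col 2: G + W ≡ V (mod 10)] several values work for W in column 2 (G + W ≡ V (mod 10), carry-in 0); try W=5 ⇒ W=5.
Step 6. [col 2: G + W ≡ V (mod 10)] column 2: given W=5, V=2, carry-in 0, and digits 1,2,5,6,8 already taken and all letters distinct, G+W≡V (mod 10) forces G=7, so G=7.
Step 7. [col 4: D + Q ≡ Y (mod 10)] from column 4 (Q=6, Y=1, carry-in 1, digits 1,2,5,6,7,8 already taken and all letters distinct): D must equal 4 ⇒ D=4.
Step 8. [col 5: V + G ≡ S (mod 10)] column 5 reads V+G+carry(1)=S with V=2, G=7; with digits 1,2,4,5,6,7,8 already taken and all letters distinct, the only value for S is 0. So S=0.

Answer: D=4, F=8, G=7, Q=6, S=0, V=2, W=5, Y=1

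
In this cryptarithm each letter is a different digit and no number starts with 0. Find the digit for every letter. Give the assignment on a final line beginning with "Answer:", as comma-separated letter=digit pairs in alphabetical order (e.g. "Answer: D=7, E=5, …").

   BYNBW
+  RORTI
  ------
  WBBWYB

Step 1. [col 1: W + I ≡ B (mod 10)] several values work for I in column 1 (W + I ≡ B (mod 10), carry-in 0); try I=4, so I=4.
Step 2. [col 1: W + I ≡ B (mod 10)] several values work for B in column 1 (W + I ≡ B (mod 10), carry-in 0); try B=5. So B=5.
Step 3. [col 1: W + I ≡ B (mod 10)] column 1 reads W+I+carry(0)=B with I=4, B=5; with digits 4,5 already taken and all letters distinct, the only value for W is 1, so W=1.
Step 4. [col 2: B + T ≡ Y (mod 10)] several values work for Y in column 2 (B + T ≡ Y (mod 10), carry-in 0); try Y=8, so Y=8.
Step 5. [col 2: B + T ≡ Y (mod 10)] column 2: given B=5, Y=8, carry-in 0, and digits 1,4,5,8 already taken and all letters distinct, B+T≡Y (mod 10) forces T=3 ⇒ T=3.
Step 6. [col 3: N + R ≡ W (mod 10)] column 3 (N + R ≡ W (mod 10), carry-in 0) doesn't pin N yet; pick N=2 and continue ⇒ N=2.
Step 7. [col 3: N + R ≡ W (mod 10)] column 3 reads N+R+carry(0)=W with N=2, W=1; with digits 1,2,3,4,5,8 already taken and all letters distinct, the only value for R is 9, so R=9.
Step 8. [col 4: Y + O ≡ B (mod 10)] from column 4 (Y=8, B=5, carry-in 1, digits 1,2,3,4,5,8,9 already taken and all letters distinct): O must equal 6 ⇒ O=6.

Answer: B=5, I=4, N=2, O=6, R=9, T=3, W=1, Y=8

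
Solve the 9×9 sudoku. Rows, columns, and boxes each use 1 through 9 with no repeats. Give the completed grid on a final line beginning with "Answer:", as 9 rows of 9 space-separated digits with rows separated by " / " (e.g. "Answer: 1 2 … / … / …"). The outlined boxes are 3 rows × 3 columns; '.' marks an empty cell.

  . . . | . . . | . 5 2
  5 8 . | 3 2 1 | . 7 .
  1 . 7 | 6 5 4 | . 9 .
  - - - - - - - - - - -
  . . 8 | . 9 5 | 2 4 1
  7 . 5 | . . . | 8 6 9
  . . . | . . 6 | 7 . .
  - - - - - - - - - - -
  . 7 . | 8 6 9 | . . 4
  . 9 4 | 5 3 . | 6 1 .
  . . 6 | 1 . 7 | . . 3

Step 1. [r3c2∈{2,3}] 2 has one home in row 3: r3c2. So r3c2=2.
Step 2. [r6c8∈{3}] r6c8 has the single candidate 3, so r6c8=3.
Step 3. [r2c3∈{9}] r2c3 is down to just 9. So r2c3=9.
Step 4. [r1c3∈{3}] only 3 remains possible at r1c3 ⇒ r1c3=3.
Step 5. [r9c8∈{2,8}] in col 8, 8 fits only at r9c8. So r9c8=8.
Step 6. [r9c1∈{2}] r9c1 has the single candidate 2 ⇒ r9c1=2.
Step 7. [r6c5∈{1,4,8}] row 6 places 8 nowhere but r6c5. So r6c5=8.
Step 8. [r6c3∈{1,2}] 2 has one home in col 3: r6c3 ⇒ r6c3=2.
Step 9. [r6c4∈{4}] nothing but 4 survives at r6c4 ⇒ r6c4=4.
Step 10. [r1c1∈{4,6}] r1c1 is the only open cell in col 1 admitting 4, so r1c1=4.
Step 11. [r4c1∈{3,6}] col 1 places 6 nowhere but r4c1. So r4c1=6.
Step 12. [r5c2∈{1,3,4}] r5c2 is the only open cell in row 5 admitting 4, so r5c2=4.
Step 13. [r5c6∈{2,3}] r5c6 is the only open cell in row 5 admitting 3. So r5c6=3.
Step 14. [r4c4∈{7}] r4c4 is down to just 7 ⇒ r4c4=7.
Step 15. [r9c2∈{5}] only 5 remains possible at r9c2. So r9c2=5.
Step 16. [r1c5∈{7}] r1c5 has the single candidate 7 ⇒ r1c5=7.
Step 17. [r9c5∈{4}] r9c5's peers cover all but 4. So r9c5=4.
Step 18. [r7c1∈{3}] r7c1 is down to just 3. So r7c1=3.
Step 19. [r8c9∈{7}] r8c9's peers cover all but 7. So r8c9=7.
Step 20. [r7c3∈{1}] nothing but 1 survives at r7c3, so r7c3=1.
Step 21. [r1c6∈{8}] nothing but 8 survives at r1c6 ⇒ r1c6=8.
Step 22. [r3c7∈{3}] r3c7's peers cover all but 3. So r3c7=3.
Step 23. [r8c6∈{2}] nothing but 2 survives at r8c6 ⇒ r8c6=2.
Step 24. [r8c1∈{8}] r8c1 has the single candidate 8 ⇒ r8c1=8.
Step 25. [r6c9∈{5}] r6c9 is down to just 5, so r6c9=5.
Step 26. [r6c1∈{9}] r6c1's peers cover all but 9. So r6c1=9.
Step 27. [r6c2∈{1}] r6c2 is down to just 1. So r6c2=1.
Step 28. [r1c7∈{1}] nothing but 1 survives at r1c7. So r1c7=1.
Step 29. [r5c4∈{2}] r5c4 has the single candidate 2. So r5c4=2.
Step 30. [r3c9∈{8}] only 8 remains possible at r3c9. So r3c9=8.
Step 31. [r4c2∈{3}] only 3 remains possible at r4c2 ⇒ r4c2=3.
Step 32. [r1c4∈{9}] only 9 remains possible at r1c4, so r1c4=9.
Step 33. [r7c7∈{5}] r7c7 is down to just 5. So r7c7=5.
Step 34. [r7c8∈{2}] r7c8 has the single candidate 2, so r7c8=2.
Step 35. [r2c9∈{6}] r2c9 has the single candidate 6 ⇒ r2c9=6.
Step 36. [r1c2∈{6}] r1c2 is down to just 6 ⇒ r1c2=6.
Step 37. [r2c7∈{4}] r2c7 is down to just 4 ⇒ r2c7=4.
Step 38. [r5c5∈{1}] nothing but 1 survives at r5c5, so r5c5=1.
Step 39. [r9c7∈{9}] r9c7's peers cover all but 9, so r9c7=9.

Answer: 4 6 3 9 7 8 1 5 2 / 5 8 9 3 2 1 4 7 6 / 1 2 7 6 5 4 3 9 8 / 6 3 8 7 9 5 2 4 1 / 7 4 5 2 1 3 8 6 9 / 9 1 2 4 8 6 7 3 5 / 3 7 1 8 6 9 5 2 4 / 8 9 4 5 3 2 6 1 7 / 2 5 6 1 4 7 9 8 3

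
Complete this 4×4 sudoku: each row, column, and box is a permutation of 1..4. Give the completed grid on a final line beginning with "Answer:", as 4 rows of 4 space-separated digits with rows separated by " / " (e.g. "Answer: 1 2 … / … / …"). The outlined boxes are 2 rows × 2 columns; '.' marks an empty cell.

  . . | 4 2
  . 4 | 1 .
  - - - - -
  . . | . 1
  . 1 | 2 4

Step 1. [r4c1∈{3}] nothing but 3 survives at r4c1. So r4c1=3.
Step 2. [r3c1∈{2,4}] 4 has one home in row 3: r3c1. So r3c1=4.
Step 3. [r3c2∈{2}] r3c2's peers cover all but 2, so r3c2=2.
Step 4. [r1c1∈{1}] r1c1's peers cover all but 1 ⇒ r1c1=1.
Step 5. [r2c1∈{2}] nothing but 2 survives at r2c1. So r2c1=2.
Step 6. [r3c3∈{3}] r3c3 is down to just 3. So r3c3=3.
Step 7. [r1c2∈{3}] r1c2 has the single candidate 3. So r1c2=3.
Step 8. [r2c4∈{3}] r2c4 is down to just 3. So r2c4=3.

Answer: 1 3 4 2 / 2 4 1 3 / 4 2 3 1 / 3 1 2 4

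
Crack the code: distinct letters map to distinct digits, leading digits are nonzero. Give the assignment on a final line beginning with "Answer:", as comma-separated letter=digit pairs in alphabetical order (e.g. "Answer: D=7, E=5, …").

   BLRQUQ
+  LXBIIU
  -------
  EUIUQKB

Step 1. [col 1: Q + U ≡ B (mod 10)] no forcing yet in column 1 (carry-in 0); Q=2 is free and consistent — try it, so Q=2.
Step 2. [E] adding two 6-digit numbers gives at most 6+1 digits, and here it does — E is that final carry and must be 1 ⇒ E=1.
Step 3. [col 1: Q + U ≡ B (mod 10)] several values work for U in column 1 (Q + U ≡ B (mod 10), carry-in 0); try U=4 ⇒ U=4.
Step 4. [col 1: Q + U ≡ B (mod 10)] column 1 reads Q+U+carry(0)=B with Q=2, U=4; with digits 1,2,4 already taken and all letters distinct, the only value for B is 6 ⇒ B=6.
Step 5. [col 2: U + I ≡ K (mod 10)] K=3 is one option consistent with column 2 (U + I ≡ K (mod 10), carry-in 0) — take it, so K=3.
Step 6. [col 2: U + I ≡ K (mod 10)] column 2: given U=4, K=3, carry-in 0, and digits 1,2,3,4,6 already taken and all letters distinct, U+I≡K (mod 10) forces I=9 ⇒ I=9.
Step 7. [col 4: R + B ≡ U (mod 10)] in column 4 we have R+B≡U with carry-in 1; given B=6, U=4 and digits 1,2,3,4,6,9 already taken and all letters distinct, that pins R to 7, so R=7.
Step 8. [col 5: L + X ≡ I (mod 10)] X=0 is one option consistent with column 5 (L + X ≡ I (mod 10), carry-in 1) — take it, so X=0.
Step 9. [col 5: L + X ≡ I (mod 10)] column 5: given X=0, I=9, carry-in 1, and digits 0,1,2,3,4,6,7,9 already taken and all letters distinct, L+X≡I (mod 10) forces L=8 ⇒ L=8.

Answer: B=6, E=1, I=9, K=3, L=8, Q=2, R=7, U=4, X=0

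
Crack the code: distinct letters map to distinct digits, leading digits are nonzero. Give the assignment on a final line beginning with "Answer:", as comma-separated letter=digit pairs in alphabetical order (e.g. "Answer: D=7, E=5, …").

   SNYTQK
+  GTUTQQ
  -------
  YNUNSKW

Step 1. [col 1: K + Q ≡ W (mod 10)] Q=4 is one option consistent with column 1 (K + Q ≡ W (mod 10), carry-in 0) — take it, so Q=4.
Step 2. [col 1: K + Q ≡ W (mod 10)] several values work for K in column 1 (K + Q ≡ W (mod 10), carry-in 0); try K=9, so K=9.
Step 3. [col 1: K + Q ≡ W (mod 10)] column 1: given K=9, Q=4, carry-in 0, and digits 4,9 already taken and all letters distinct, K+Q≡W (mod 10) forces W=3. So W=3.
Step 4. [col 3: T + T ≡ S (mod 10)] several values work for T in column 3 (T + T ≡ S (mod 10), carry-in 0); try T=8. So T=8.
Step 5. [col 3: T + T ≡ S (mod 10)] column 3: given T=8, carry-in 0, and digits 3,4,8,9 already taken and all letters distinct, T+T≡S (mod 10) forces S=6, so S=6.
Step 6. [col 4: Y + U ≡ N (mod 10)] no forcing yet in column 4 (carry-in 1); U=0 is free and consistent — try it, so U=0.
Step 7. [col 4: Y + U ≡ N (mod 10)] from column 4 (U=0, carry-in 1, digits 0,3,4,6,8,9 already taken and all letters distinct): Y must equal 1, so Y=1.
Step 8. [col 4: Y + U ≡ N (mod 10)] in column 4 we have Y+U≡N with carry-in 1; given Y=1, U=0 and digits 0,1,3,4,6,8,9 already taken and all letters distinct, that pins N to 2, so N=2.
Step 9. [col 6: S + G ≡ N (mod 10)] in column 6 we have S+G≡N with carry-in 1; given S=6, N=2 and digits 0,1,2,3,4,6,8,9 already taken and all letters distinct, that pins G to 5. So G=5.

Answer: G=5, K=9, N=2, Q=4, S=6, T=8, U=0, W=3, Y=1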